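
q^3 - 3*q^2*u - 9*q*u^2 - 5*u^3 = (q - 5*u)*(q + u)^2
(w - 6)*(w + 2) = w^2 - 4*w - 12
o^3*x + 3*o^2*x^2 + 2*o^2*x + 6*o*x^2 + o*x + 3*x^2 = (o + 1)*(o + 3*x)*(o*x + x)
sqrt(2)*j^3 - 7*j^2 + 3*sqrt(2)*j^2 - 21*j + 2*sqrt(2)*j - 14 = (j + 2)*(j - 7*sqrt(2)/2)*(sqrt(2)*j + sqrt(2))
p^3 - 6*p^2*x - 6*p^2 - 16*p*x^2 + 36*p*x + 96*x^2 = (p - 6)*(p - 8*x)*(p + 2*x)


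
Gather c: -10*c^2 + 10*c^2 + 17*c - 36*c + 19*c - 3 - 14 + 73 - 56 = 0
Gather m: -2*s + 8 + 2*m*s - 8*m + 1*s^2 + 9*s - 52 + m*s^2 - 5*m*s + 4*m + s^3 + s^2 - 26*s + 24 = m*(s^2 - 3*s - 4) + s^3 + 2*s^2 - 19*s - 20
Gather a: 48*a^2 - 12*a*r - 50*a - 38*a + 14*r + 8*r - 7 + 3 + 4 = 48*a^2 + a*(-12*r - 88) + 22*r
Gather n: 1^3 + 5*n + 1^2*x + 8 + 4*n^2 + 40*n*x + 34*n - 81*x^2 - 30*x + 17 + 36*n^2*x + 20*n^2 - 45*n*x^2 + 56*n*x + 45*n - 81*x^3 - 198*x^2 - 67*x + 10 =n^2*(36*x + 24) + n*(-45*x^2 + 96*x + 84) - 81*x^3 - 279*x^2 - 96*x + 36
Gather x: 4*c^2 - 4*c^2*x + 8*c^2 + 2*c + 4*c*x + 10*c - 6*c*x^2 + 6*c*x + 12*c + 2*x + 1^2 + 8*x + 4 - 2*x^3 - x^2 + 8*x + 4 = 12*c^2 + 24*c - 2*x^3 + x^2*(-6*c - 1) + x*(-4*c^2 + 10*c + 18) + 9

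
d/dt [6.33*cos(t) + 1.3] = -6.33*sin(t)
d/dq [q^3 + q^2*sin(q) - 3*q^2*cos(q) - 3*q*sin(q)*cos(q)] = 3*q^2*sin(q) + q^2*cos(q) + 3*q^2 + 2*q*sin(q) - 6*q*cos(q) - 3*q*cos(2*q) - 3*sin(2*q)/2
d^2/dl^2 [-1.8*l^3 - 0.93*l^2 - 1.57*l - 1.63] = -10.8*l - 1.86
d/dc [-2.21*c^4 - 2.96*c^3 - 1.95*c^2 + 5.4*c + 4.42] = -8.84*c^3 - 8.88*c^2 - 3.9*c + 5.4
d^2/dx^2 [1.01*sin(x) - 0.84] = -1.01*sin(x)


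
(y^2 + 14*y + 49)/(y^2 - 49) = (y + 7)/(y - 7)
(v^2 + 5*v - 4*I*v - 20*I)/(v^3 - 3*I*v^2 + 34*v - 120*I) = (v + 5)/(v^2 + I*v + 30)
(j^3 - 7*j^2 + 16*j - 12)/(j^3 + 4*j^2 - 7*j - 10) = (j^2 - 5*j + 6)/(j^2 + 6*j + 5)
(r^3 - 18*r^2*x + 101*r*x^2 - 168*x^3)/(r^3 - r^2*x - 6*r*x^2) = (r^2 - 15*r*x + 56*x^2)/(r*(r + 2*x))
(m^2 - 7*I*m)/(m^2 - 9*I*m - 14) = m/(m - 2*I)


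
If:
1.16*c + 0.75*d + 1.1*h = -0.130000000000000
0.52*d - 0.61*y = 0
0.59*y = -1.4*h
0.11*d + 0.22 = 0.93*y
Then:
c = -0.21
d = 0.32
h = -0.12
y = 0.27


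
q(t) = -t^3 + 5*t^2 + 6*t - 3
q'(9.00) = -147.00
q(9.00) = -273.00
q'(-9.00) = -327.00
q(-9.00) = 1077.00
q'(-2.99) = -50.72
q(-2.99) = 50.49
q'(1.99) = 14.02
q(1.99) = 20.86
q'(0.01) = 6.10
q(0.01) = -2.94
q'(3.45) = 4.79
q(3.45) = 36.15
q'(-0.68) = -2.19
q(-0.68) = -4.45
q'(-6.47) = -184.28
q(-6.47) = 438.32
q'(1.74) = 14.32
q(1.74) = 17.31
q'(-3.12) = -54.40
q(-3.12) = 57.32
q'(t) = -3*t^2 + 10*t + 6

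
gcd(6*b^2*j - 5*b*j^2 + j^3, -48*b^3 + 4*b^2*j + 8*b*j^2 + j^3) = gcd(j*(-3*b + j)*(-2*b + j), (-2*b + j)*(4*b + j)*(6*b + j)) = 2*b - j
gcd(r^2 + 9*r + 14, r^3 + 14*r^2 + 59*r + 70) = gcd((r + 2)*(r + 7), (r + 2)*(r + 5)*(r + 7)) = r^2 + 9*r + 14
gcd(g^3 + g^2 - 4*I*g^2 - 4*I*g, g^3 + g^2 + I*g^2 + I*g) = g^2 + g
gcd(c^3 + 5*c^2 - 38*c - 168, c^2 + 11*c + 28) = c^2 + 11*c + 28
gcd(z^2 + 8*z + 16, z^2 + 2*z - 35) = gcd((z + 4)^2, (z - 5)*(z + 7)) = 1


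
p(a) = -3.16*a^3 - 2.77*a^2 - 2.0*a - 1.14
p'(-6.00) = -310.04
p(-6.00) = 593.70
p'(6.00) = -376.52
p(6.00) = -795.42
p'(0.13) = -2.88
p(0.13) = -1.45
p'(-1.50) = -15.02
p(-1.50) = 6.29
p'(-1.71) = -20.25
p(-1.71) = 9.98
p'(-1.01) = -6.08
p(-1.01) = 1.31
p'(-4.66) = -182.05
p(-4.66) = 267.80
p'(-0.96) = -5.42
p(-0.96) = 1.02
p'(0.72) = -10.90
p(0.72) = -5.20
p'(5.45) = -313.77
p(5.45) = -605.85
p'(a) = -9.48*a^2 - 5.54*a - 2.0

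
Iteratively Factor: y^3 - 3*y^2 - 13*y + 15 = (y - 5)*(y^2 + 2*y - 3) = (y - 5)*(y + 3)*(y - 1)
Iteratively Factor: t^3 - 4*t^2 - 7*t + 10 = (t - 1)*(t^2 - 3*t - 10) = (t - 5)*(t - 1)*(t + 2)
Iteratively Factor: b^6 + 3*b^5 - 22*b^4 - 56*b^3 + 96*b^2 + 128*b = (b + 4)*(b^5 - b^4 - 18*b^3 + 16*b^2 + 32*b) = (b - 2)*(b + 4)*(b^4 + b^3 - 16*b^2 - 16*b) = b*(b - 2)*(b + 4)*(b^3 + b^2 - 16*b - 16) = b*(b - 2)*(b + 4)^2*(b^2 - 3*b - 4) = b*(b - 2)*(b + 1)*(b + 4)^2*(b - 4)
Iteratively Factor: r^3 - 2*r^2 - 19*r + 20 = (r + 4)*(r^2 - 6*r + 5) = (r - 1)*(r + 4)*(r - 5)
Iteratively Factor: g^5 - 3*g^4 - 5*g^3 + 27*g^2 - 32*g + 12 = (g + 3)*(g^4 - 6*g^3 + 13*g^2 - 12*g + 4) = (g - 1)*(g + 3)*(g^3 - 5*g^2 + 8*g - 4) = (g - 2)*(g - 1)*(g + 3)*(g^2 - 3*g + 2) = (g - 2)^2*(g - 1)*(g + 3)*(g - 1)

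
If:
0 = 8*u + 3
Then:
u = -3/8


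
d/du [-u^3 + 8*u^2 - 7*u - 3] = -3*u^2 + 16*u - 7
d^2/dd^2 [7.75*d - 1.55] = 0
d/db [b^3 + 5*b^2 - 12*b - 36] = 3*b^2 + 10*b - 12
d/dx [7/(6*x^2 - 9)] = -28*x/(3*(2*x^2 - 3)^2)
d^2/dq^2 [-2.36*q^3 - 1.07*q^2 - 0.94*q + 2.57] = -14.16*q - 2.14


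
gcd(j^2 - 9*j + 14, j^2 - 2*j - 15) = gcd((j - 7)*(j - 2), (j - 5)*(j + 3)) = 1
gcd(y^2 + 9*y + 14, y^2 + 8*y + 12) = y + 2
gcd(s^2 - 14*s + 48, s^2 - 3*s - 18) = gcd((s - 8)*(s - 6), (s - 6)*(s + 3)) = s - 6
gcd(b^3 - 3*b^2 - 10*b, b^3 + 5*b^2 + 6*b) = b^2 + 2*b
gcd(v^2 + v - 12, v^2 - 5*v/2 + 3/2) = 1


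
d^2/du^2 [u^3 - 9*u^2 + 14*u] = 6*u - 18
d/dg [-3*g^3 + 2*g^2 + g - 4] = -9*g^2 + 4*g + 1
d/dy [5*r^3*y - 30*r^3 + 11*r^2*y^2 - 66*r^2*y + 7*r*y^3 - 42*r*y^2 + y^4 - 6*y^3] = 5*r^3 + 22*r^2*y - 66*r^2 + 21*r*y^2 - 84*r*y + 4*y^3 - 18*y^2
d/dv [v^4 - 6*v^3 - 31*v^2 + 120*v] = 4*v^3 - 18*v^2 - 62*v + 120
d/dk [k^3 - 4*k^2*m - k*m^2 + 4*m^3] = 3*k^2 - 8*k*m - m^2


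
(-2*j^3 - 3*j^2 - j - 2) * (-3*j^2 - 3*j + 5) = 6*j^5 + 15*j^4 + 2*j^3 - 6*j^2 + j - 10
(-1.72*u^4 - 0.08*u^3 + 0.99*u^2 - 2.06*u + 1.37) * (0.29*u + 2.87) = -0.4988*u^5 - 4.9596*u^4 + 0.0574999999999999*u^3 + 2.2439*u^2 - 5.5149*u + 3.9319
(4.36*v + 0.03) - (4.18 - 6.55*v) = 10.91*v - 4.15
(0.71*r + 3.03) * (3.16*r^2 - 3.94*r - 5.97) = 2.2436*r^3 + 6.7774*r^2 - 16.1769*r - 18.0891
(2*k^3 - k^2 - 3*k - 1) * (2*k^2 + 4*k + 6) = 4*k^5 + 6*k^4 + 2*k^3 - 20*k^2 - 22*k - 6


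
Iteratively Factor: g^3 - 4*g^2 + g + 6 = (g + 1)*(g^2 - 5*g + 6) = (g - 3)*(g + 1)*(g - 2)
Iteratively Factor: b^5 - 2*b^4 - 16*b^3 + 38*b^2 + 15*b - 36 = (b + 4)*(b^4 - 6*b^3 + 8*b^2 + 6*b - 9) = (b - 1)*(b + 4)*(b^3 - 5*b^2 + 3*b + 9) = (b - 3)*(b - 1)*(b + 4)*(b^2 - 2*b - 3) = (b - 3)*(b - 1)*(b + 1)*(b + 4)*(b - 3)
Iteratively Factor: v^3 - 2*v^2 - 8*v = (v - 4)*(v^2 + 2*v) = (v - 4)*(v + 2)*(v)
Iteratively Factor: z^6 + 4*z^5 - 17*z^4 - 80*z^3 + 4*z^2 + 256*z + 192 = (z + 4)*(z^5 - 17*z^3 - 12*z^2 + 52*z + 48) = (z - 4)*(z + 4)*(z^4 + 4*z^3 - z^2 - 16*z - 12) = (z - 4)*(z - 2)*(z + 4)*(z^3 + 6*z^2 + 11*z + 6) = (z - 4)*(z - 2)*(z + 2)*(z + 4)*(z^2 + 4*z + 3) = (z - 4)*(z - 2)*(z + 1)*(z + 2)*(z + 4)*(z + 3)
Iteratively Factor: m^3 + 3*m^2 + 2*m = (m)*(m^2 + 3*m + 2) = m*(m + 2)*(m + 1)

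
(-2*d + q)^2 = 4*d^2 - 4*d*q + q^2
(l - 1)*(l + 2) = l^2 + l - 2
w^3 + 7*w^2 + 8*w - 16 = (w - 1)*(w + 4)^2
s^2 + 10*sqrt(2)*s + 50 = (s + 5*sqrt(2))^2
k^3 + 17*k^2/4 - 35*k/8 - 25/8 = (k - 5/4)*(k + 1/2)*(k + 5)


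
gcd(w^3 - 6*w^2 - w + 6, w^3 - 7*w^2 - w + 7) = w^2 - 1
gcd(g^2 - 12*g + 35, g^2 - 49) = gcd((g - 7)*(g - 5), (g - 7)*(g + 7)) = g - 7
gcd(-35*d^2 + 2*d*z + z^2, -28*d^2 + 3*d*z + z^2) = 7*d + z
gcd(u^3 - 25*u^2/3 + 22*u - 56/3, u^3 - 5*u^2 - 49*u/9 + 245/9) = u - 7/3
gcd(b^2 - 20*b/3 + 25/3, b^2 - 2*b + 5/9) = b - 5/3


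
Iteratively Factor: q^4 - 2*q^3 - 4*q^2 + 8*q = (q - 2)*(q^3 - 4*q) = q*(q - 2)*(q^2 - 4) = q*(q - 2)^2*(q + 2)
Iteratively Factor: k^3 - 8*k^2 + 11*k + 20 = (k + 1)*(k^2 - 9*k + 20) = (k - 5)*(k + 1)*(k - 4)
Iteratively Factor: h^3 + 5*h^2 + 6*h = (h)*(h^2 + 5*h + 6) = h*(h + 3)*(h + 2)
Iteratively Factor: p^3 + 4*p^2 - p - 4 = (p + 4)*(p^2 - 1) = (p + 1)*(p + 4)*(p - 1)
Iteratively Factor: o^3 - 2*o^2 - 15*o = (o - 5)*(o^2 + 3*o) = (o - 5)*(o + 3)*(o)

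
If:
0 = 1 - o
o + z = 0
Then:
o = 1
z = -1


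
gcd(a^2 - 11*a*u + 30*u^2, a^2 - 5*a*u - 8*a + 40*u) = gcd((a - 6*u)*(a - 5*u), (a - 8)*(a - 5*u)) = -a + 5*u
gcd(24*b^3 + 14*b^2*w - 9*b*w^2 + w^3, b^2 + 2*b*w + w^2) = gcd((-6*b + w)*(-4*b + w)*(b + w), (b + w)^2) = b + w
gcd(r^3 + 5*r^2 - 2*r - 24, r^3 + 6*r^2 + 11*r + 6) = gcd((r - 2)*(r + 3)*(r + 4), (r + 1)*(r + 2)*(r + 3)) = r + 3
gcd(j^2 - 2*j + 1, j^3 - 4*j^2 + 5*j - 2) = j^2 - 2*j + 1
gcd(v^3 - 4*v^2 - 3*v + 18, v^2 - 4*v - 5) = 1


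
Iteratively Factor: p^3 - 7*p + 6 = (p - 2)*(p^2 + 2*p - 3) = (p - 2)*(p + 3)*(p - 1)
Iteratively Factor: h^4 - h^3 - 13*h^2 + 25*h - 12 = (h + 4)*(h^3 - 5*h^2 + 7*h - 3) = (h - 1)*(h + 4)*(h^2 - 4*h + 3) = (h - 3)*(h - 1)*(h + 4)*(h - 1)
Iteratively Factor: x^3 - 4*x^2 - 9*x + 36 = (x - 3)*(x^2 - x - 12) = (x - 3)*(x + 3)*(x - 4)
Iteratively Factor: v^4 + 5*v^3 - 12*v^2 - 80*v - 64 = (v + 4)*(v^3 + v^2 - 16*v - 16) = (v - 4)*(v + 4)*(v^2 + 5*v + 4) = (v - 4)*(v + 1)*(v + 4)*(v + 4)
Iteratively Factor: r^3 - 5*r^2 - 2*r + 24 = (r + 2)*(r^2 - 7*r + 12) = (r - 3)*(r + 2)*(r - 4)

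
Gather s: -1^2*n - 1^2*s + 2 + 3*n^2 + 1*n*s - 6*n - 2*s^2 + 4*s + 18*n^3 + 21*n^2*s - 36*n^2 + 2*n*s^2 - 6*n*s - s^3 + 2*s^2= 18*n^3 - 33*n^2 + 2*n*s^2 - 7*n - s^3 + s*(21*n^2 - 5*n + 3) + 2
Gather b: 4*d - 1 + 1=4*d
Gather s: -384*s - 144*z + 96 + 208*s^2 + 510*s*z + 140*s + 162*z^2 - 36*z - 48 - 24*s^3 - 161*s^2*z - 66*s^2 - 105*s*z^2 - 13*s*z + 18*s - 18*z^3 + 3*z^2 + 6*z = -24*s^3 + s^2*(142 - 161*z) + s*(-105*z^2 + 497*z - 226) - 18*z^3 + 165*z^2 - 174*z + 48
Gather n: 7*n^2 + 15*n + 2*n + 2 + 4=7*n^2 + 17*n + 6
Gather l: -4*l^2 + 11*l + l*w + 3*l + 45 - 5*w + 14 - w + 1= -4*l^2 + l*(w + 14) - 6*w + 60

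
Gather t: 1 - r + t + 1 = -r + t + 2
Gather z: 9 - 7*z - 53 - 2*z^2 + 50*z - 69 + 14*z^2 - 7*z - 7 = 12*z^2 + 36*z - 120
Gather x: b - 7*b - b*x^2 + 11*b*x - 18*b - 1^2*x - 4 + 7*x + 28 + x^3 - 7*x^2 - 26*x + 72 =-24*b + x^3 + x^2*(-b - 7) + x*(11*b - 20) + 96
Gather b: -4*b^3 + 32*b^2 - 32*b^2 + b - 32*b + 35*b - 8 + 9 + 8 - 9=-4*b^3 + 4*b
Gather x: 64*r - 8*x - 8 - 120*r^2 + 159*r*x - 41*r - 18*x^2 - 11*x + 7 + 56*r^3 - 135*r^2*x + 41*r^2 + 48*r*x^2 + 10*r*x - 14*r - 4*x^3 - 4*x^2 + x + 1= 56*r^3 - 79*r^2 + 9*r - 4*x^3 + x^2*(48*r - 22) + x*(-135*r^2 + 169*r - 18)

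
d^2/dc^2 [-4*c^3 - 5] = -24*c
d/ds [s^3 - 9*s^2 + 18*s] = 3*s^2 - 18*s + 18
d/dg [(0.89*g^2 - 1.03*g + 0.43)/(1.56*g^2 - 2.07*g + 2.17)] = (-0.2355*g^2 + 2.521*g - 1.345)/(2.4336*g^4 - 6.4584*g^3 + 11.0553*g^2 - 8.9838*g + 4.7089)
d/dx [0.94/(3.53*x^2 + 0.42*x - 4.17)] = (-6.6364*x - 0.3948)/(3.53*x^2 + 0.42*x - 4.17)^2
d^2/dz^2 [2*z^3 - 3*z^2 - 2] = 12*z - 6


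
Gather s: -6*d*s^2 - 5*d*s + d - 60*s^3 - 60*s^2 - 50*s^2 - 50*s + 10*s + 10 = d - 60*s^3 + s^2*(-6*d - 110) + s*(-5*d - 40) + 10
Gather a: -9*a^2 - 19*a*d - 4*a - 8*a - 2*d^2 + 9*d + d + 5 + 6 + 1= -9*a^2 + a*(-19*d - 12) - 2*d^2 + 10*d + 12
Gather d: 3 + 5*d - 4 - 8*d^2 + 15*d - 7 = -8*d^2 + 20*d - 8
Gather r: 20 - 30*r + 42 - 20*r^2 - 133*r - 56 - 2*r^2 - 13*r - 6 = -22*r^2 - 176*r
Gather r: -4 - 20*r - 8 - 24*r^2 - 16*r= -24*r^2 - 36*r - 12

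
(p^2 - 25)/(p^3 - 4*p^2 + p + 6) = (p^2 - 25)/(p^3 - 4*p^2 + p + 6)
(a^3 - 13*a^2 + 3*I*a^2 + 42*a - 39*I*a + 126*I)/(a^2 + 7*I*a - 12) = (a^2 - 13*a + 42)/(a + 4*I)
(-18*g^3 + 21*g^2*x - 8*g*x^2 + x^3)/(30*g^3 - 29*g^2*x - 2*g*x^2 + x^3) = (-18*g^3 + 21*g^2*x - 8*g*x^2 + x^3)/(30*g^3 - 29*g^2*x - 2*g*x^2 + x^3)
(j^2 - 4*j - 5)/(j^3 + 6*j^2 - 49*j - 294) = (j^2 - 4*j - 5)/(j^3 + 6*j^2 - 49*j - 294)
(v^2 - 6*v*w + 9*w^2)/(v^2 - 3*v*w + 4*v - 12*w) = (v - 3*w)/(v + 4)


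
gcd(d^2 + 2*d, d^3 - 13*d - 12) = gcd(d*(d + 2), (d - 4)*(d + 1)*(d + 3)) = 1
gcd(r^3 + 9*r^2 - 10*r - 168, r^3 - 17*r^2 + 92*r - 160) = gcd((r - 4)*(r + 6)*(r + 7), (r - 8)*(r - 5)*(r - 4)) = r - 4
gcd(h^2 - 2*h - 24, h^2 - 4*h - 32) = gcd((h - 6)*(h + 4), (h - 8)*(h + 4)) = h + 4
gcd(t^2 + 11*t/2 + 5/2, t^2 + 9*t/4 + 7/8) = t + 1/2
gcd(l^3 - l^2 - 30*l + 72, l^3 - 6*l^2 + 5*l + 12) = l^2 - 7*l + 12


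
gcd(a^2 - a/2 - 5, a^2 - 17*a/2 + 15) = a - 5/2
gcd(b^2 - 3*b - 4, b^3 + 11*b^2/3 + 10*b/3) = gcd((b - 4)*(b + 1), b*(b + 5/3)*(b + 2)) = 1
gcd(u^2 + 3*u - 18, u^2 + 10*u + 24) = u + 6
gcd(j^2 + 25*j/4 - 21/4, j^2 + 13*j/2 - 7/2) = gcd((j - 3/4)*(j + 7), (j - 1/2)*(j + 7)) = j + 7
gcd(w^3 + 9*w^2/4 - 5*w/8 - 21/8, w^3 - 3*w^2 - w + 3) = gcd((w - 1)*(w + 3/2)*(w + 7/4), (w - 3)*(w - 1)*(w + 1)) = w - 1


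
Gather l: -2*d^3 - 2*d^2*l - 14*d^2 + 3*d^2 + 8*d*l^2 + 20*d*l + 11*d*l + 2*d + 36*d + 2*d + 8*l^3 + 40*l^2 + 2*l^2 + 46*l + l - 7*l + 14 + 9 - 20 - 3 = -2*d^3 - 11*d^2 + 40*d + 8*l^3 + l^2*(8*d + 42) + l*(-2*d^2 + 31*d + 40)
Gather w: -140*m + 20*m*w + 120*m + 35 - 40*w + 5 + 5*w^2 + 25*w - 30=-20*m + 5*w^2 + w*(20*m - 15) + 10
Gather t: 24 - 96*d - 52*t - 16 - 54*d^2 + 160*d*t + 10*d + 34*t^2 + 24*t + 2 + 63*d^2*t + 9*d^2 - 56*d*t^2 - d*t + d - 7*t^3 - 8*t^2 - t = -45*d^2 - 85*d - 7*t^3 + t^2*(26 - 56*d) + t*(63*d^2 + 159*d - 29) + 10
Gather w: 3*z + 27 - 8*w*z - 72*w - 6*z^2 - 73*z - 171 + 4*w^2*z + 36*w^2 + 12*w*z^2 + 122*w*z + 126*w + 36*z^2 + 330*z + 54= w^2*(4*z + 36) + w*(12*z^2 + 114*z + 54) + 30*z^2 + 260*z - 90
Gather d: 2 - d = 2 - d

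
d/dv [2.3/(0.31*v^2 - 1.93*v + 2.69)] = (4.439 - 1.426*v)/(0.31*v^2 - 1.93*v + 2.69)^2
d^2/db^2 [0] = 0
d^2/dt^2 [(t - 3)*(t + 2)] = 2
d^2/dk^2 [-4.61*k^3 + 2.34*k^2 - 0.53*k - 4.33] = 4.68 - 27.66*k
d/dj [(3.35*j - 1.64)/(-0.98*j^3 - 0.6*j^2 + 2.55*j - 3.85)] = (6.566*j^3 - 2.8116*j^2 - 1.968*j - 8.7155)/(0.9604*j^6 + 1.176*j^5 - 4.638*j^4 + 4.486*j^3 + 11.1225*j^2 - 19.635*j + 14.8225)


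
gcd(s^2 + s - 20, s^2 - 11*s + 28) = s - 4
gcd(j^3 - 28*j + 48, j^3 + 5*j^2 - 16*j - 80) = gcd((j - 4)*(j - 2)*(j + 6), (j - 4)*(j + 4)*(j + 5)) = j - 4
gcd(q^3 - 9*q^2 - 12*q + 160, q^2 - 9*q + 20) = q - 5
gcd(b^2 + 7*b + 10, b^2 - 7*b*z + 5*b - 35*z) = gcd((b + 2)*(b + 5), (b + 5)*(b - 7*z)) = b + 5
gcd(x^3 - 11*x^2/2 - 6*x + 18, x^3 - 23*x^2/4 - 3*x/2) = x - 6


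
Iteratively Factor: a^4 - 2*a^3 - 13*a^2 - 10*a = (a + 1)*(a^3 - 3*a^2 - 10*a) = a*(a + 1)*(a^2 - 3*a - 10) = a*(a - 5)*(a + 1)*(a + 2)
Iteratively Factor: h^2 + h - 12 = (h + 4)*(h - 3)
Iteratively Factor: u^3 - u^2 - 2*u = (u - 2)*(u^2 + u) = (u - 2)*(u + 1)*(u)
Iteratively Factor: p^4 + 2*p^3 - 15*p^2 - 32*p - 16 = (p + 4)*(p^3 - 2*p^2 - 7*p - 4) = (p + 1)*(p + 4)*(p^2 - 3*p - 4) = (p + 1)^2*(p + 4)*(p - 4)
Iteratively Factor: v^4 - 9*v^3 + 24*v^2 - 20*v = (v - 2)*(v^3 - 7*v^2 + 10*v) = v*(v - 2)*(v^2 - 7*v + 10) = v*(v - 2)^2*(v - 5)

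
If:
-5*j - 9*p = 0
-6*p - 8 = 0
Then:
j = 12/5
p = -4/3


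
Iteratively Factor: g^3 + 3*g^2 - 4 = (g - 1)*(g^2 + 4*g + 4) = (g - 1)*(g + 2)*(g + 2)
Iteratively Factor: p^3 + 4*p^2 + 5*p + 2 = (p + 2)*(p^2 + 2*p + 1) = (p + 1)*(p + 2)*(p + 1)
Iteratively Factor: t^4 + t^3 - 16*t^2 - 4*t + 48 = (t - 3)*(t^3 + 4*t^2 - 4*t - 16) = (t - 3)*(t + 4)*(t^2 - 4) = (t - 3)*(t - 2)*(t + 4)*(t + 2)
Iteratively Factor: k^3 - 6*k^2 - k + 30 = (k - 5)*(k^2 - k - 6) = (k - 5)*(k + 2)*(k - 3)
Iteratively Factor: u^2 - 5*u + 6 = (u - 2)*(u - 3)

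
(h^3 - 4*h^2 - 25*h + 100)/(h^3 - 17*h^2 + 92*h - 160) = (h + 5)/(h - 8)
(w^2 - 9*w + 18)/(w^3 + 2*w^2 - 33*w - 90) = (w - 3)/(w^2 + 8*w + 15)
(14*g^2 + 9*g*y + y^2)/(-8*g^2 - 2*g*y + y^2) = (7*g + y)/(-4*g + y)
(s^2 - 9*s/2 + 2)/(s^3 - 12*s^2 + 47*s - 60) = (s - 1/2)/(s^2 - 8*s + 15)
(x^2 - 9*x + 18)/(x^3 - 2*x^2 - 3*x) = (x - 6)/(x*(x + 1))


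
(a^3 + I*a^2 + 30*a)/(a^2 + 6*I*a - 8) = a*(a^2 + I*a + 30)/(a^2 + 6*I*a - 8)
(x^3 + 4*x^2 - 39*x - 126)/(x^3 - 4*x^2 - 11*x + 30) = (x^2 + x - 42)/(x^2 - 7*x + 10)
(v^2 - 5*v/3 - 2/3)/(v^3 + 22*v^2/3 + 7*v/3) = (v - 2)/(v*(v + 7))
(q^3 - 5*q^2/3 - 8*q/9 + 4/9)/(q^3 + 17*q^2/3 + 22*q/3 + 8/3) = (3*q^2 - 7*q + 2)/(3*(q^2 + 5*q + 4))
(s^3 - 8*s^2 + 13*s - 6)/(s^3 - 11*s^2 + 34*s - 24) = (s - 1)/(s - 4)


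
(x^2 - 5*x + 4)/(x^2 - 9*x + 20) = (x - 1)/(x - 5)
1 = 1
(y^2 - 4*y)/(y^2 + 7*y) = (y - 4)/(y + 7)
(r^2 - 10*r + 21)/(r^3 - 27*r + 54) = (r - 7)/(r^2 + 3*r - 18)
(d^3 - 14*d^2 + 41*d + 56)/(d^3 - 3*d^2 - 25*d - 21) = (d - 8)/(d + 3)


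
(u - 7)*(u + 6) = u^2 - u - 42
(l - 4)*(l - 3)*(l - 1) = l^3 - 8*l^2 + 19*l - 12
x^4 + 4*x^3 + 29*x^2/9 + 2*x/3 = x*(x + 1/3)*(x + 2/3)*(x + 3)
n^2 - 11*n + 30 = (n - 6)*(n - 5)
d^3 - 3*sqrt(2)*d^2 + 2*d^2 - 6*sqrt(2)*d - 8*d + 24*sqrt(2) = (d - 2)*(d + 4)*(d - 3*sqrt(2))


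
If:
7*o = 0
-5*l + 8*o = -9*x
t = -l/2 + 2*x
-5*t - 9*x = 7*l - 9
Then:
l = 162/271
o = 0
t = 99/271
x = 90/271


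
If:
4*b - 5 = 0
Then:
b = 5/4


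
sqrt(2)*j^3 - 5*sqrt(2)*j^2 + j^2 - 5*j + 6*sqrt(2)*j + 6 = (j - 3)*(j - 2)*(sqrt(2)*j + 1)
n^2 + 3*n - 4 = (n - 1)*(n + 4)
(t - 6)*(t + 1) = t^2 - 5*t - 6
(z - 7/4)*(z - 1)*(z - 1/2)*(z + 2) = z^4 - 5*z^3/4 - 27*z^2/8 + 43*z/8 - 7/4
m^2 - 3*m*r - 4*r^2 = (m - 4*r)*(m + r)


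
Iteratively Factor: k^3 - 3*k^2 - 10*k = (k - 5)*(k^2 + 2*k) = (k - 5)*(k + 2)*(k)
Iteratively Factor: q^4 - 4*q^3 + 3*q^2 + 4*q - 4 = (q + 1)*(q^3 - 5*q^2 + 8*q - 4) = (q - 2)*(q + 1)*(q^2 - 3*q + 2) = (q - 2)*(q - 1)*(q + 1)*(q - 2)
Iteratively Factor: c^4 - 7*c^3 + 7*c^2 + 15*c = (c + 1)*(c^3 - 8*c^2 + 15*c) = (c - 5)*(c + 1)*(c^2 - 3*c) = c*(c - 5)*(c + 1)*(c - 3)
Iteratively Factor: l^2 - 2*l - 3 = (l + 1)*(l - 3)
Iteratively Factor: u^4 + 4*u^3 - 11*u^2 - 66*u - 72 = (u + 2)*(u^3 + 2*u^2 - 15*u - 36) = (u - 4)*(u + 2)*(u^2 + 6*u + 9) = (u - 4)*(u + 2)*(u + 3)*(u + 3)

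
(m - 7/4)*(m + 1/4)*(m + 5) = m^3 + 7*m^2/2 - 127*m/16 - 35/16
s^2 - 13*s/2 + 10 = (s - 4)*(s - 5/2)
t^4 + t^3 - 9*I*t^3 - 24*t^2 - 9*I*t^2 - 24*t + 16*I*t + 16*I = (t + 1)*(t - 4*I)^2*(t - I)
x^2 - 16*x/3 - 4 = (x - 6)*(x + 2/3)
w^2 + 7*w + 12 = (w + 3)*(w + 4)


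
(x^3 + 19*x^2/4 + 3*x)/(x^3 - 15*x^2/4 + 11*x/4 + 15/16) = 4*x*(4*x^2 + 19*x + 12)/(16*x^3 - 60*x^2 + 44*x + 15)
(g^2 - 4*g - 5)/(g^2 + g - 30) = (g + 1)/(g + 6)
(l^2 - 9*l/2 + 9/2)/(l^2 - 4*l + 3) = (l - 3/2)/(l - 1)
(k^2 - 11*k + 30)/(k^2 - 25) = (k - 6)/(k + 5)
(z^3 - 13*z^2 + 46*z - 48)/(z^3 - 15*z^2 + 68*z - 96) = (z - 2)/(z - 4)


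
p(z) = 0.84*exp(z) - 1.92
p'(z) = 0.84*exp(z)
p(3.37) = 22.51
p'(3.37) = 24.43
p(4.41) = 67.19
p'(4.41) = 69.11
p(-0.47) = -1.39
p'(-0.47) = 0.53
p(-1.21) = -1.67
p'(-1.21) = 0.25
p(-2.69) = -1.86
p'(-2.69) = 0.06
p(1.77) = 3.01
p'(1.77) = 4.93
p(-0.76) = -1.53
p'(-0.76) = 0.39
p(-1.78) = -1.78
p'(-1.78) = 0.14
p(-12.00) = -1.92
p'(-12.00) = 0.00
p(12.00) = 136712.10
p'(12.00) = 136714.02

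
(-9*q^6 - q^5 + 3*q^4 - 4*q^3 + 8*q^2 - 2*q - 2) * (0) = 0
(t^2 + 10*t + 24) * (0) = 0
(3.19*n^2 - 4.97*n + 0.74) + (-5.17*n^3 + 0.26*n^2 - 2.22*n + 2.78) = -5.17*n^3 + 3.45*n^2 - 7.19*n + 3.52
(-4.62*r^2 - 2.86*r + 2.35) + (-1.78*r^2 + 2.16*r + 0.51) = -6.4*r^2 - 0.7*r + 2.86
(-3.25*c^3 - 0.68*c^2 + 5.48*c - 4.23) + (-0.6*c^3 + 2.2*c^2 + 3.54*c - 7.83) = -3.85*c^3 + 1.52*c^2 + 9.02*c - 12.06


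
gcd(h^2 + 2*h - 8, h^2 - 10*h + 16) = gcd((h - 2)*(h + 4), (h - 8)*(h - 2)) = h - 2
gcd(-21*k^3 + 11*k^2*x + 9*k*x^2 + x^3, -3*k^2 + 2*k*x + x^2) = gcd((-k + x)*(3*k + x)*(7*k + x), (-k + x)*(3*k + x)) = -3*k^2 + 2*k*x + x^2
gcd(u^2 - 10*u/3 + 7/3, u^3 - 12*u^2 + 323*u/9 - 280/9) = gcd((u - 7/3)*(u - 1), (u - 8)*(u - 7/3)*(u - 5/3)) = u - 7/3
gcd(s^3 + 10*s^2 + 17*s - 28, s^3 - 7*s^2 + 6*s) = s - 1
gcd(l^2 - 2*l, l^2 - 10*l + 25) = 1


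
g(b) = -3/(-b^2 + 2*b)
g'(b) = -3*(2*b - 2)/(-b^2 + 2*b)^2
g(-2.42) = 0.28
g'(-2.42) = 0.18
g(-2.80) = 0.22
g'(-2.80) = 0.13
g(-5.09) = 0.08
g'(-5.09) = 0.03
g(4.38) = 0.29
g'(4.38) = -0.19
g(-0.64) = 1.78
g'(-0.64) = 3.45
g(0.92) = -3.02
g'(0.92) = 0.49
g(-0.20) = 6.82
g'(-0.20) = 37.19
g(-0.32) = 4.04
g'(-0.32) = 14.37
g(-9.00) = 0.03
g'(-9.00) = 0.01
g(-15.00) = 0.01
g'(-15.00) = 0.00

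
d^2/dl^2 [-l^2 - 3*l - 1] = -2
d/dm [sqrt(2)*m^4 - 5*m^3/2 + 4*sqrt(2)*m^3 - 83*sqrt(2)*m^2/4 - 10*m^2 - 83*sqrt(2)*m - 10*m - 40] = 4*sqrt(2)*m^3 - 15*m^2/2 + 12*sqrt(2)*m^2 - 83*sqrt(2)*m/2 - 20*m - 83*sqrt(2) - 10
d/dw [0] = 0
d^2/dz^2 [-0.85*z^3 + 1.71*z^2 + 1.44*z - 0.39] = 3.42 - 5.1*z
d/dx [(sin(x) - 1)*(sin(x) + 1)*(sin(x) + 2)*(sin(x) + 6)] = 2*(2*sin(x)^3 + 12*sin(x)^2 + 11*sin(x) - 4)*cos(x)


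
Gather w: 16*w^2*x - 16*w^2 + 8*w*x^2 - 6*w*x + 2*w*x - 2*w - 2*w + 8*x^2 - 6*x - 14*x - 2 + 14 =w^2*(16*x - 16) + w*(8*x^2 - 4*x - 4) + 8*x^2 - 20*x + 12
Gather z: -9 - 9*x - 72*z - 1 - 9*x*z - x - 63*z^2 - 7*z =-10*x - 63*z^2 + z*(-9*x - 79) - 10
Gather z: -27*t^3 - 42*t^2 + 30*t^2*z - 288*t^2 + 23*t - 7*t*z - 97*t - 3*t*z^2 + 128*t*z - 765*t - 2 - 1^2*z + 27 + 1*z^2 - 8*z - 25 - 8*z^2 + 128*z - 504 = -27*t^3 - 330*t^2 - 839*t + z^2*(-3*t - 7) + z*(30*t^2 + 121*t + 119) - 504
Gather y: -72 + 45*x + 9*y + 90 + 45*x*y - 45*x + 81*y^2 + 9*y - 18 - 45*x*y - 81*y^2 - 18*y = 0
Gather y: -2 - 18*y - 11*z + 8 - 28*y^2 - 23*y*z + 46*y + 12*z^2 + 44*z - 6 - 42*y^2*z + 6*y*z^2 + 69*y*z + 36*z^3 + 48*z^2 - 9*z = y^2*(-42*z - 28) + y*(6*z^2 + 46*z + 28) + 36*z^3 + 60*z^2 + 24*z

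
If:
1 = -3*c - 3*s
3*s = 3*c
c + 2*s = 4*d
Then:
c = -1/6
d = -1/8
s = -1/6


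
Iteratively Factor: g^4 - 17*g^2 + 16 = (g + 1)*(g^3 - g^2 - 16*g + 16) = (g + 1)*(g + 4)*(g^2 - 5*g + 4) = (g - 4)*(g + 1)*(g + 4)*(g - 1)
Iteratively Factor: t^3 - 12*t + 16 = (t + 4)*(t^2 - 4*t + 4) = (t - 2)*(t + 4)*(t - 2)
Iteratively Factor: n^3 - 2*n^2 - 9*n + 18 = (n - 2)*(n^2 - 9) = (n - 3)*(n - 2)*(n + 3)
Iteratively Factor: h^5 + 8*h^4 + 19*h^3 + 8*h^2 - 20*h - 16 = (h + 1)*(h^4 + 7*h^3 + 12*h^2 - 4*h - 16) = (h + 1)*(h + 2)*(h^3 + 5*h^2 + 2*h - 8) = (h + 1)*(h + 2)*(h + 4)*(h^2 + h - 2) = (h + 1)*(h + 2)^2*(h + 4)*(h - 1)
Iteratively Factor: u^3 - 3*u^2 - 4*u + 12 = (u - 3)*(u^2 - 4) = (u - 3)*(u - 2)*(u + 2)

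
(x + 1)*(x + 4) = x^2 + 5*x + 4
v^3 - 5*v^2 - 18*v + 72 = (v - 6)*(v - 3)*(v + 4)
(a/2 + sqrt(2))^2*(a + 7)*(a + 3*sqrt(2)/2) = a^4/4 + 7*a^3/4 + 11*sqrt(2)*a^3/8 + 5*a^2 + 77*sqrt(2)*a^2/8 + 3*sqrt(2)*a + 35*a + 21*sqrt(2)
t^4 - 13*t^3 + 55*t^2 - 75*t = t*(t - 5)^2*(t - 3)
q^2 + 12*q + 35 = (q + 5)*(q + 7)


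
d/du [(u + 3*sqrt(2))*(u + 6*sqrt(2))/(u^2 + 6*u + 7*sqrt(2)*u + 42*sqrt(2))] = 2*(-sqrt(2)*u^2 + 3*u^2 - 36*u + 42*sqrt(2)*u - 126*sqrt(2) + 270)/(u^4 + 12*u^3 + 14*sqrt(2)*u^3 + 134*u^2 + 168*sqrt(2)*u^2 + 504*sqrt(2)*u + 1176*u + 3528)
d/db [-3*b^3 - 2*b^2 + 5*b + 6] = -9*b^2 - 4*b + 5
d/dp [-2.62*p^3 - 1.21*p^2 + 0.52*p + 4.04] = -7.86*p^2 - 2.42*p + 0.52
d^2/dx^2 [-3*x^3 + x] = -18*x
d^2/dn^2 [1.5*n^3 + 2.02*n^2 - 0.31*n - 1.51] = 9.0*n + 4.04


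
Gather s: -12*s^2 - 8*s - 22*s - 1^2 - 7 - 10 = -12*s^2 - 30*s - 18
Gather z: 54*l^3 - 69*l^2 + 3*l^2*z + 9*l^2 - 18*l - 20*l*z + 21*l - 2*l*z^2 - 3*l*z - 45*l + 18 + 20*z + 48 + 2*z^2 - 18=54*l^3 - 60*l^2 - 42*l + z^2*(2 - 2*l) + z*(3*l^2 - 23*l + 20) + 48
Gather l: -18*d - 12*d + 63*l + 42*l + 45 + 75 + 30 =-30*d + 105*l + 150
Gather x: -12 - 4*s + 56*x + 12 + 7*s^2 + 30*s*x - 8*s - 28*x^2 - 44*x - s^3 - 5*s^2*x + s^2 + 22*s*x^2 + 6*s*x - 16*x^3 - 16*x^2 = -s^3 + 8*s^2 - 12*s - 16*x^3 + x^2*(22*s - 44) + x*(-5*s^2 + 36*s + 12)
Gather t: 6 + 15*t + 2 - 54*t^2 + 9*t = -54*t^2 + 24*t + 8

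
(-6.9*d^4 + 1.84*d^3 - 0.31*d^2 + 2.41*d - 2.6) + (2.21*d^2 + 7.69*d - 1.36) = -6.9*d^4 + 1.84*d^3 + 1.9*d^2 + 10.1*d - 3.96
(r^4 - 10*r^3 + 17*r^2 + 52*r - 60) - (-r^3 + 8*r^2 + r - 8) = r^4 - 9*r^3 + 9*r^2 + 51*r - 52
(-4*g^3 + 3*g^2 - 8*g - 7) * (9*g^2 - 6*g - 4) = -36*g^5 + 51*g^4 - 74*g^3 - 27*g^2 + 74*g + 28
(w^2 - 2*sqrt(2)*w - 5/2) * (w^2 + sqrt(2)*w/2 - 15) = w^4 - 3*sqrt(2)*w^3/2 - 39*w^2/2 + 115*sqrt(2)*w/4 + 75/2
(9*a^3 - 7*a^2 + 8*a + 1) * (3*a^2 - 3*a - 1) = 27*a^5 - 48*a^4 + 36*a^3 - 14*a^2 - 11*a - 1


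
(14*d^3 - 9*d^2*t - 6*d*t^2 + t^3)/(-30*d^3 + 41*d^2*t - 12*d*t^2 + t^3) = (-14*d^2 - 5*d*t + t^2)/(30*d^2 - 11*d*t + t^2)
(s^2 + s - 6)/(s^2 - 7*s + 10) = (s + 3)/(s - 5)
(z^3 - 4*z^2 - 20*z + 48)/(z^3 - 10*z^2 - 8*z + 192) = (z - 2)/(z - 8)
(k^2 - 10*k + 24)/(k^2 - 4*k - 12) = (k - 4)/(k + 2)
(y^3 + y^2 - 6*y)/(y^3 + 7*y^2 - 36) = y/(y + 6)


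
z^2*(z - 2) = z^3 - 2*z^2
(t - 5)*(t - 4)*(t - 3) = t^3 - 12*t^2 + 47*t - 60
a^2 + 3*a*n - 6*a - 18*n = (a - 6)*(a + 3*n)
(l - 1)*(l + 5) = l^2 + 4*l - 5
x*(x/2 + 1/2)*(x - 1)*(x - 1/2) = x^4/2 - x^3/4 - x^2/2 + x/4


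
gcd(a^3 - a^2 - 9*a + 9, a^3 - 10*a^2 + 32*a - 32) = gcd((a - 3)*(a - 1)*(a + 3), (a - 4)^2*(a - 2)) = 1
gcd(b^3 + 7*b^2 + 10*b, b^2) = b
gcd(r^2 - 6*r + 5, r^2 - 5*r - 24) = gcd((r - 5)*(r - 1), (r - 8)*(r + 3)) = 1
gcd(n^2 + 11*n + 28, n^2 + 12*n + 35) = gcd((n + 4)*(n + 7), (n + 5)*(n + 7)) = n + 7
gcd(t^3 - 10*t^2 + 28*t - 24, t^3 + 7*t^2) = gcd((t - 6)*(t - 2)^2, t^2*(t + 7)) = 1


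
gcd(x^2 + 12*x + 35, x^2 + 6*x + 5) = x + 5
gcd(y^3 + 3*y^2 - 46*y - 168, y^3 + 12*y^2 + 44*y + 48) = y^2 + 10*y + 24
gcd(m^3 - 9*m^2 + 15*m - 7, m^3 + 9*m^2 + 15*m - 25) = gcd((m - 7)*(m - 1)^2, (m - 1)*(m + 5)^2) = m - 1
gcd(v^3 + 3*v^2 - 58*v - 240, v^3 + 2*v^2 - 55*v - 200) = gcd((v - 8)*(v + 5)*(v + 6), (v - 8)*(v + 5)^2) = v^2 - 3*v - 40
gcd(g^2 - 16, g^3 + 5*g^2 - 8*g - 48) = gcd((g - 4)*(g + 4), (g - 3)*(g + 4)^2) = g + 4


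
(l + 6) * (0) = 0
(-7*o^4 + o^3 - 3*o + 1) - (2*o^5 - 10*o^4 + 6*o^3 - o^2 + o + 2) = -2*o^5 + 3*o^4 - 5*o^3 + o^2 - 4*o - 1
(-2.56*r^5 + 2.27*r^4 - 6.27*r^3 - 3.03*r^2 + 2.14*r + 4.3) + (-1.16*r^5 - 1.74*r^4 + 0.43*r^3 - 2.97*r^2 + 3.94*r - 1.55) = -3.72*r^5 + 0.53*r^4 - 5.84*r^3 - 6.0*r^2 + 6.08*r + 2.75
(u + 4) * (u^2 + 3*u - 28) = u^3 + 7*u^2 - 16*u - 112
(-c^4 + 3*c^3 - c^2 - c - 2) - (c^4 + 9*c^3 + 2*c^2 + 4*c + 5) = -2*c^4 - 6*c^3 - 3*c^2 - 5*c - 7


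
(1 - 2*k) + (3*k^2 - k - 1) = 3*k^2 - 3*k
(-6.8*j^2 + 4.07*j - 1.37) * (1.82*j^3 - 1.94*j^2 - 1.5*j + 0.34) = -12.376*j^5 + 20.5994*j^4 - 0.189200000000001*j^3 - 5.7592*j^2 + 3.4388*j - 0.4658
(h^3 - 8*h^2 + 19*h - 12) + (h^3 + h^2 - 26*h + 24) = 2*h^3 - 7*h^2 - 7*h + 12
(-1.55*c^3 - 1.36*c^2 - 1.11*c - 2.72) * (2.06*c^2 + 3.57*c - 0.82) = -3.193*c^5 - 8.3351*c^4 - 5.8708*c^3 - 8.4507*c^2 - 8.8002*c + 2.2304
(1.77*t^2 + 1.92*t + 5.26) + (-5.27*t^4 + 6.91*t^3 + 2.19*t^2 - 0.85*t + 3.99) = -5.27*t^4 + 6.91*t^3 + 3.96*t^2 + 1.07*t + 9.25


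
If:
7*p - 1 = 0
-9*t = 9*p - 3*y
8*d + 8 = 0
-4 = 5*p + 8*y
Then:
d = -1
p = 1/7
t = -19/56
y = -33/56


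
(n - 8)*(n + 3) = n^2 - 5*n - 24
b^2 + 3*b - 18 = (b - 3)*(b + 6)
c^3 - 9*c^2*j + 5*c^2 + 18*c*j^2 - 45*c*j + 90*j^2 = (c + 5)*(c - 6*j)*(c - 3*j)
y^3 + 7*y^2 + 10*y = y*(y + 2)*(y + 5)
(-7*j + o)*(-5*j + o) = 35*j^2 - 12*j*o + o^2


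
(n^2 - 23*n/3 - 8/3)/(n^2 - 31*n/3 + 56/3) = (3*n + 1)/(3*n - 7)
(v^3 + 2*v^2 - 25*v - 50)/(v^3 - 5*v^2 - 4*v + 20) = (v + 5)/(v - 2)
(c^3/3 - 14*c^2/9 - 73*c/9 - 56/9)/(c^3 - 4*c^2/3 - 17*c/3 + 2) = (3*c^3 - 14*c^2 - 73*c - 56)/(3*(3*c^3 - 4*c^2 - 17*c + 6))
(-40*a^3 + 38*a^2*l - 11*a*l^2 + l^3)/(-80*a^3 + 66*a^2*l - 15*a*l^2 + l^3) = (4*a - l)/(8*a - l)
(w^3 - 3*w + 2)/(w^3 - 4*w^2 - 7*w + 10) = (w - 1)/(w - 5)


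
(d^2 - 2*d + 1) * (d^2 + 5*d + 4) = d^4 + 3*d^3 - 5*d^2 - 3*d + 4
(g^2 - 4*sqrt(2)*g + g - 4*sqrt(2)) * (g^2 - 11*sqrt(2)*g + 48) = g^4 - 15*sqrt(2)*g^3 + g^3 - 15*sqrt(2)*g^2 + 136*g^2 - 192*sqrt(2)*g + 136*g - 192*sqrt(2)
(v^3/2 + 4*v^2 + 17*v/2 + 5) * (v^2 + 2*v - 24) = v^5/2 + 5*v^4 + 9*v^3/2 - 74*v^2 - 194*v - 120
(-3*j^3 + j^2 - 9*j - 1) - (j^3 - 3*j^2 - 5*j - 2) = -4*j^3 + 4*j^2 - 4*j + 1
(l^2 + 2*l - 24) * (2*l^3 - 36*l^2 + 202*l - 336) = 2*l^5 - 32*l^4 + 82*l^3 + 932*l^2 - 5520*l + 8064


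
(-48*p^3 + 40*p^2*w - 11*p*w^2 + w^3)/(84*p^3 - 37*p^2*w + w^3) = (-4*p + w)/(7*p + w)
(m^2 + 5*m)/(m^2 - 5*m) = (m + 5)/(m - 5)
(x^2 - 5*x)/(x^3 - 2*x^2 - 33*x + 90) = x/(x^2 + 3*x - 18)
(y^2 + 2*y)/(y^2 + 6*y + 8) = y/(y + 4)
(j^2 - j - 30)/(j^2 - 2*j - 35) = (j - 6)/(j - 7)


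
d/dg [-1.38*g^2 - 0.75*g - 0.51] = -2.76*g - 0.75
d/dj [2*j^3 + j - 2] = 6*j^2 + 1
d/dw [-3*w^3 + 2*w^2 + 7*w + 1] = -9*w^2 + 4*w + 7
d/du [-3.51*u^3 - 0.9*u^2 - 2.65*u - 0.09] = -10.53*u^2 - 1.8*u - 2.65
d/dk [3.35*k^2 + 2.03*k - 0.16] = 6.7*k + 2.03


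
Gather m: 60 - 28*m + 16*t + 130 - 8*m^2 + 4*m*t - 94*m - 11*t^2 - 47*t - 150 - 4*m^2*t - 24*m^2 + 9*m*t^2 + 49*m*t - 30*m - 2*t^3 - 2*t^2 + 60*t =m^2*(-4*t - 32) + m*(9*t^2 + 53*t - 152) - 2*t^3 - 13*t^2 + 29*t + 40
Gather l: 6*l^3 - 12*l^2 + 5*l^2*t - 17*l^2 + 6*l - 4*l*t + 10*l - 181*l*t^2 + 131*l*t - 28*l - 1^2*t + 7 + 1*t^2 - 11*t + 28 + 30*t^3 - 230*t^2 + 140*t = 6*l^3 + l^2*(5*t - 29) + l*(-181*t^2 + 127*t - 12) + 30*t^3 - 229*t^2 + 128*t + 35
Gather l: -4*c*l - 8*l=l*(-4*c - 8)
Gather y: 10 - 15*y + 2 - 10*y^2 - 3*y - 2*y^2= -12*y^2 - 18*y + 12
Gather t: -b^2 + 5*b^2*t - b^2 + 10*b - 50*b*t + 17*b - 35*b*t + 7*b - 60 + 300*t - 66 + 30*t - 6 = -2*b^2 + 34*b + t*(5*b^2 - 85*b + 330) - 132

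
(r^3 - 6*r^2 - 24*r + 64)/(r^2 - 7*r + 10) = (r^2 - 4*r - 32)/(r - 5)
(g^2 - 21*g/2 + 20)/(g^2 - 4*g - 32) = (g - 5/2)/(g + 4)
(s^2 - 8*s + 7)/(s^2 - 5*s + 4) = (s - 7)/(s - 4)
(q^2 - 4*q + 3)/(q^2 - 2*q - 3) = (q - 1)/(q + 1)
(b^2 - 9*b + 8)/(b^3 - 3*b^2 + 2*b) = (b - 8)/(b*(b - 2))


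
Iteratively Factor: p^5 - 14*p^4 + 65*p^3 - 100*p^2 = (p)*(p^4 - 14*p^3 + 65*p^2 - 100*p) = p^2*(p^3 - 14*p^2 + 65*p - 100) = p^2*(p - 5)*(p^2 - 9*p + 20) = p^2*(p - 5)^2*(p - 4)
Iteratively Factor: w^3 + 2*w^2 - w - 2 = (w - 1)*(w^2 + 3*w + 2) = (w - 1)*(w + 1)*(w + 2)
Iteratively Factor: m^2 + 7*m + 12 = (m + 3)*(m + 4)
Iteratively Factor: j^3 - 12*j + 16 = (j - 2)*(j^2 + 2*j - 8) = (j - 2)*(j + 4)*(j - 2)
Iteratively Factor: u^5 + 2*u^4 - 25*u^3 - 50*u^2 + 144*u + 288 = (u + 2)*(u^4 - 25*u^2 + 144) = (u - 4)*(u + 2)*(u^3 + 4*u^2 - 9*u - 36) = (u - 4)*(u + 2)*(u + 4)*(u^2 - 9) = (u - 4)*(u - 3)*(u + 2)*(u + 4)*(u + 3)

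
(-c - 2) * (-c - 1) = c^2 + 3*c + 2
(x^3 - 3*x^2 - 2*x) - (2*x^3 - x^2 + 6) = -x^3 - 2*x^2 - 2*x - 6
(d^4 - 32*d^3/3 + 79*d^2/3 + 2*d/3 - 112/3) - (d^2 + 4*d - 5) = d^4 - 32*d^3/3 + 76*d^2/3 - 10*d/3 - 97/3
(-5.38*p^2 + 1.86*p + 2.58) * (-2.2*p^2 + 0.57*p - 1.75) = 11.836*p^4 - 7.1586*p^3 + 4.7992*p^2 - 1.7844*p - 4.515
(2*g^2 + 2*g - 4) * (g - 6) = 2*g^3 - 10*g^2 - 16*g + 24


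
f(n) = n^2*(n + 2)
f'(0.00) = 0.00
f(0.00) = 0.00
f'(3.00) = 39.00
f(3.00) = 45.00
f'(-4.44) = 41.38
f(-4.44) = -48.10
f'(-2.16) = 5.36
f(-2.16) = -0.75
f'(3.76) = 57.45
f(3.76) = 81.43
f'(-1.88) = 3.08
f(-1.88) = 0.42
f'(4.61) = 82.20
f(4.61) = 140.48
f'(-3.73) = 26.82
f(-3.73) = -24.07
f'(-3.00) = 15.00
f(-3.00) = -9.00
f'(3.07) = 40.55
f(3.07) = 47.78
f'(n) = n^2 + 2*n*(n + 2)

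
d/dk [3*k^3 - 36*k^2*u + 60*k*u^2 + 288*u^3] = 9*k^2 - 72*k*u + 60*u^2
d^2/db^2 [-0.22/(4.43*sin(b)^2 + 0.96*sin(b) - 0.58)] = (17.269912*sin(b)^4 + 2.806848*sin(b)^3 - 23.441044*sin(b)^2 - 5.4912*sin(b) - 1.53604)/(4.43*sin(b)^2 + 0.96*sin(b) - 0.58)^3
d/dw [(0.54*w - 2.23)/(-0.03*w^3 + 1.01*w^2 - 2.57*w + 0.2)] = (0.0324*w^3 - 0.7461*w^2 + 4.5046*w - 5.6231)/(0.0009*w^6 - 0.0606*w^5 + 1.1743*w^4 - 5.2034*w^3 + 7.0089*w^2 - 1.028*w + 0.04)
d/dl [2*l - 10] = 2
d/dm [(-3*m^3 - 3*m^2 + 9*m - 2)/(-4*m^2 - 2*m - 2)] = (6*m^4 + 6*m^3 + 30*m^2 - 2*m - 11)/(2*(4*m^4 + 4*m^3 + 5*m^2 + 2*m + 1))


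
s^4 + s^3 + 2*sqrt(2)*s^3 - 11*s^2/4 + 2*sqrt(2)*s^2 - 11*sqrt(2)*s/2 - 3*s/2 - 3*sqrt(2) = (s - 3/2)*(s + 1/2)*(s + 2)*(s + 2*sqrt(2))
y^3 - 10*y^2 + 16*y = y*(y - 8)*(y - 2)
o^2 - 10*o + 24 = (o - 6)*(o - 4)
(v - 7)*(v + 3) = v^2 - 4*v - 21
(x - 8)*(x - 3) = x^2 - 11*x + 24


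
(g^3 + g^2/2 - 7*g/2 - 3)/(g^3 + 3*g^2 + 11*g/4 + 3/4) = 2*(g - 2)/(2*g + 1)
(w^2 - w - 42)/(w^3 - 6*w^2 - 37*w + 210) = 1/(w - 5)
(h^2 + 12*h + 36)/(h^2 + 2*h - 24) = (h + 6)/(h - 4)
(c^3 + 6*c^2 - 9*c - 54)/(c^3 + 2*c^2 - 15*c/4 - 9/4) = 4*(c^2 + 3*c - 18)/(4*c^2 - 4*c - 3)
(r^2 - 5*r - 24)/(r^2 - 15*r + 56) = (r + 3)/(r - 7)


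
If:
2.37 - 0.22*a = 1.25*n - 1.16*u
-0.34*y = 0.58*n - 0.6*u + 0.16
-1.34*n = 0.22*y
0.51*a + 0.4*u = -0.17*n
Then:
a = 0.77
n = 0.61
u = -1.24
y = -3.70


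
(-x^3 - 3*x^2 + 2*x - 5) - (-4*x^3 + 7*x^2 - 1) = 3*x^3 - 10*x^2 + 2*x - 4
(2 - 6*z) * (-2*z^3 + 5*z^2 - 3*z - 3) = 12*z^4 - 34*z^3 + 28*z^2 + 12*z - 6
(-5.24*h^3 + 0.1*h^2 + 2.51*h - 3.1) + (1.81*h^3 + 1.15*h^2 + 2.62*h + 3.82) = -3.43*h^3 + 1.25*h^2 + 5.13*h + 0.72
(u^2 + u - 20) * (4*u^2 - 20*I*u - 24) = 4*u^4 + 4*u^3 - 20*I*u^3 - 104*u^2 - 20*I*u^2 - 24*u + 400*I*u + 480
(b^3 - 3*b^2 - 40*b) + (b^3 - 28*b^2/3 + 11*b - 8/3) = 2*b^3 - 37*b^2/3 - 29*b - 8/3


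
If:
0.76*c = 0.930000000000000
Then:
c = 1.22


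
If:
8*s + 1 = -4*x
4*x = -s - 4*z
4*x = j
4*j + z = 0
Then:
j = -1/121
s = -15/121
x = -1/484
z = 4/121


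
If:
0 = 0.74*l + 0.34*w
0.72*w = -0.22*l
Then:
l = 0.00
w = 0.00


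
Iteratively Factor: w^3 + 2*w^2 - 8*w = (w)*(w^2 + 2*w - 8) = w*(w - 2)*(w + 4)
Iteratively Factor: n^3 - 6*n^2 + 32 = (n - 4)*(n^2 - 2*n - 8) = (n - 4)*(n + 2)*(n - 4)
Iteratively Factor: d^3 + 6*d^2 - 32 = (d + 4)*(d^2 + 2*d - 8) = (d + 4)^2*(d - 2)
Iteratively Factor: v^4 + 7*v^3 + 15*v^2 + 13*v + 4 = (v + 1)*(v^3 + 6*v^2 + 9*v + 4) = (v + 1)^2*(v^2 + 5*v + 4) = (v + 1)^3*(v + 4)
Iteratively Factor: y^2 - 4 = (y + 2)*(y - 2)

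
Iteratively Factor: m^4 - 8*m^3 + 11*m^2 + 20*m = (m)*(m^3 - 8*m^2 + 11*m + 20) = m*(m - 4)*(m^2 - 4*m - 5) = m*(m - 4)*(m + 1)*(m - 5)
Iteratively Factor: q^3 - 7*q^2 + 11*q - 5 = (q - 1)*(q^2 - 6*q + 5) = (q - 5)*(q - 1)*(q - 1)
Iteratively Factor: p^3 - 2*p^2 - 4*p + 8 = (p + 2)*(p^2 - 4*p + 4) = (p - 2)*(p + 2)*(p - 2)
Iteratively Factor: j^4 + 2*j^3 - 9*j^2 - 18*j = (j + 3)*(j^3 - j^2 - 6*j) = (j - 3)*(j + 3)*(j^2 + 2*j) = j*(j - 3)*(j + 3)*(j + 2)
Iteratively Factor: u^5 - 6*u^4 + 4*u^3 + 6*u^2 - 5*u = (u - 1)*(u^4 - 5*u^3 - u^2 + 5*u) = (u - 1)^2*(u^3 - 4*u^2 - 5*u) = (u - 1)^2*(u + 1)*(u^2 - 5*u) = (u - 5)*(u - 1)^2*(u + 1)*(u)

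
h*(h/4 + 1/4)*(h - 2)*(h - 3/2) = h^4/4 - 5*h^3/8 - h^2/8 + 3*h/4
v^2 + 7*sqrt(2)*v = v*(v + 7*sqrt(2))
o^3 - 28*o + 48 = (o - 4)*(o - 2)*(o + 6)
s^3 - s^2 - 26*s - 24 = (s - 6)*(s + 1)*(s + 4)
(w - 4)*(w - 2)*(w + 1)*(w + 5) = w^4 - 23*w^2 + 18*w + 40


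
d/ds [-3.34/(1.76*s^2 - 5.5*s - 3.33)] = (11.7568*s - 18.37)/(-1.76*s^2 + 5.5*s + 3.33)^2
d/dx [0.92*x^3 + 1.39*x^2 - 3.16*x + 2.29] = 2.76*x^2 + 2.78*x - 3.16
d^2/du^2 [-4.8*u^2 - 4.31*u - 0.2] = -9.60000000000000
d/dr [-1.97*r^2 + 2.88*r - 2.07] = 2.88 - 3.94*r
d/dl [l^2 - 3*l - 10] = 2*l - 3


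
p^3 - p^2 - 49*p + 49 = (p - 7)*(p - 1)*(p + 7)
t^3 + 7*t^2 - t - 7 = (t - 1)*(t + 1)*(t + 7)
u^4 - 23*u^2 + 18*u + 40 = (u - 4)*(u - 2)*(u + 1)*(u + 5)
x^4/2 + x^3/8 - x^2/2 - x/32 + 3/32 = (x/2 + 1/4)*(x - 3/4)*(x - 1/2)*(x + 1)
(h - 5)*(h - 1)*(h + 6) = h^3 - 31*h + 30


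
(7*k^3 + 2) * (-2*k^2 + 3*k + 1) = -14*k^5 + 21*k^4 + 7*k^3 - 4*k^2 + 6*k + 2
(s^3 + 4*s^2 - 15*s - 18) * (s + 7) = s^4 + 11*s^3 + 13*s^2 - 123*s - 126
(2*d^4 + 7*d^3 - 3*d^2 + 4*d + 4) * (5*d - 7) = 10*d^5 + 21*d^4 - 64*d^3 + 41*d^2 - 8*d - 28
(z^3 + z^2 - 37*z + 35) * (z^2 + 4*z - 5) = z^5 + 5*z^4 - 38*z^3 - 118*z^2 + 325*z - 175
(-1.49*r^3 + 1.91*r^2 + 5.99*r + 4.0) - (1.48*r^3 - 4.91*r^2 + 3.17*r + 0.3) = -2.97*r^3 + 6.82*r^2 + 2.82*r + 3.7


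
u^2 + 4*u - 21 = (u - 3)*(u + 7)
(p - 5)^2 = p^2 - 10*p + 25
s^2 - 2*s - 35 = (s - 7)*(s + 5)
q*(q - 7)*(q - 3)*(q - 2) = q^4 - 12*q^3 + 41*q^2 - 42*q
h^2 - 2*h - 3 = (h - 3)*(h + 1)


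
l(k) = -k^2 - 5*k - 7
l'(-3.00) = 1.00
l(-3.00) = -1.00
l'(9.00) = -23.00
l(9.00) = -133.00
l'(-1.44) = -2.12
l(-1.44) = -1.87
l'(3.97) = -12.94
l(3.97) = -42.61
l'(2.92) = -10.84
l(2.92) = -30.13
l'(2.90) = -10.80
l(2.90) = -29.91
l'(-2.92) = 0.84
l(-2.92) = -0.93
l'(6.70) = -18.40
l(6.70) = -85.39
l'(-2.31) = -0.38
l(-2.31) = -0.79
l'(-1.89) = -1.22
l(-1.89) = -1.12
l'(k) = -2*k - 5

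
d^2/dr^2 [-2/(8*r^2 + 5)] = 32*(5 - 24*r^2)/(8*r^2 + 5)^3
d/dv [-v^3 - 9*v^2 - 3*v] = -3*v^2 - 18*v - 3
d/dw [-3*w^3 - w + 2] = -9*w^2 - 1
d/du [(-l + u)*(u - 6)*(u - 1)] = -2*l*u + 7*l + 3*u^2 - 14*u + 6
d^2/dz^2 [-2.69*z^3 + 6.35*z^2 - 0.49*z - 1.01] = 12.7 - 16.14*z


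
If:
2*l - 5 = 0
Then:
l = 5/2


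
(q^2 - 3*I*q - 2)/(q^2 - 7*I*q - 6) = (q - 2*I)/(q - 6*I)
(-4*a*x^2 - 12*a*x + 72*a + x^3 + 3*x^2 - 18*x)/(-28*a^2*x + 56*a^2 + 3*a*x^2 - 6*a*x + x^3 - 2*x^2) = (x^2 + 3*x - 18)/(7*a*x - 14*a + x^2 - 2*x)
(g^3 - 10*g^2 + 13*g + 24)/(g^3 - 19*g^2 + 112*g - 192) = (g + 1)/(g - 8)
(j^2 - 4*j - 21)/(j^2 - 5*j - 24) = (j - 7)/(j - 8)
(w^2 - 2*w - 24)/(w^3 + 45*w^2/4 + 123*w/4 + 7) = 4*(w - 6)/(4*w^2 + 29*w + 7)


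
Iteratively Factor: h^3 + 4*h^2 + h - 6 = (h + 3)*(h^2 + h - 2) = (h + 2)*(h + 3)*(h - 1)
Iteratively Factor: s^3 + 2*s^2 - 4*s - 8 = (s + 2)*(s^2 - 4) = (s + 2)^2*(s - 2)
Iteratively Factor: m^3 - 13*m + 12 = (m - 3)*(m^2 + 3*m - 4) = (m - 3)*(m - 1)*(m + 4)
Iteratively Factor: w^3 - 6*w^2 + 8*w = (w - 2)*(w^2 - 4*w) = (w - 4)*(w - 2)*(w)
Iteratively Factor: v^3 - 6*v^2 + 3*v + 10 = (v - 2)*(v^2 - 4*v - 5) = (v - 2)*(v + 1)*(v - 5)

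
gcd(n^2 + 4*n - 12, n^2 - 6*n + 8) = n - 2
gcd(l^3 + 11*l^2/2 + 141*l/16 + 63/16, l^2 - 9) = l + 3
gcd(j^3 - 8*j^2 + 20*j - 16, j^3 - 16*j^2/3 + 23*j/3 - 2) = j - 2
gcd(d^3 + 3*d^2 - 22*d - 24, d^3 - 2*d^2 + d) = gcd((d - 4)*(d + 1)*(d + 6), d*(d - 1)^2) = 1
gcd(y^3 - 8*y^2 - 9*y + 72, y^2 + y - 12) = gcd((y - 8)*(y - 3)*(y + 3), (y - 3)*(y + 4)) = y - 3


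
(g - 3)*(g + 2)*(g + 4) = g^3 + 3*g^2 - 10*g - 24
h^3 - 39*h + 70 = (h - 5)*(h - 2)*(h + 7)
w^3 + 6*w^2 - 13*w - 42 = (w - 3)*(w + 2)*(w + 7)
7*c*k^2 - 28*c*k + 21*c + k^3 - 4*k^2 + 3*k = (7*c + k)*(k - 3)*(k - 1)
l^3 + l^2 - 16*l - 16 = (l - 4)*(l + 1)*(l + 4)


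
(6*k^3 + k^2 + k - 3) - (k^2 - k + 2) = 6*k^3 + 2*k - 5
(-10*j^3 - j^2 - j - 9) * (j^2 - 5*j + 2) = -10*j^5 + 49*j^4 - 16*j^3 - 6*j^2 + 43*j - 18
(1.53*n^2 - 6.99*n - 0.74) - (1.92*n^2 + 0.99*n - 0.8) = -0.39*n^2 - 7.98*n + 0.0600000000000001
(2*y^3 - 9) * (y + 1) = 2*y^4 + 2*y^3 - 9*y - 9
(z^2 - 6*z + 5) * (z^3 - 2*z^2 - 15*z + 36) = z^5 - 8*z^4 + 2*z^3 + 116*z^2 - 291*z + 180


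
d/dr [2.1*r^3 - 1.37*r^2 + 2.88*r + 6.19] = 6.3*r^2 - 2.74*r + 2.88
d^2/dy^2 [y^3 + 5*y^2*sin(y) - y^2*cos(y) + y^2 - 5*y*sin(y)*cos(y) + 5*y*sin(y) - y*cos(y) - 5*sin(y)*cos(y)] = -5*y^2*sin(y) + y^2*cos(y) - y*sin(y) + 10*y*sin(2*y) + 21*y*cos(y) + 6*y + 12*sin(y) + 8*cos(y) - 10*sqrt(2)*cos(2*y + pi/4) + 2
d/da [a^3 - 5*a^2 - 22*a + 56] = 3*a^2 - 10*a - 22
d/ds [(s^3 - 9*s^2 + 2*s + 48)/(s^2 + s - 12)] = (s^2 + 8*s - 8)/(s^2 + 8*s + 16)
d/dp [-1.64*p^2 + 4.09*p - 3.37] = 4.09 - 3.28*p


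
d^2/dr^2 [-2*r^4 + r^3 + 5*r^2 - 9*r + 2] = -24*r^2 + 6*r + 10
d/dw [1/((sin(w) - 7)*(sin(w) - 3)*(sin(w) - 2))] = (-3*sin(w)^2 + 24*sin(w) - 41)*cos(w)/((sin(w) - 7)^2*(sin(w) - 3)^2*(sin(w) - 2)^2)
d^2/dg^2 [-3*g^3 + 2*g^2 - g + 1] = 4 - 18*g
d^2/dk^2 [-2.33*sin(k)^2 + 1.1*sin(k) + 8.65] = -1.1*sin(k) - 4.66*cos(2*k)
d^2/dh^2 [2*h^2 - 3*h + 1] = 4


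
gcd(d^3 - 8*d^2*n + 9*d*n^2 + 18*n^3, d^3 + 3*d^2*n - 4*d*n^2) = 1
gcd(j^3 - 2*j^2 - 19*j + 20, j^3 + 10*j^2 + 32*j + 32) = j + 4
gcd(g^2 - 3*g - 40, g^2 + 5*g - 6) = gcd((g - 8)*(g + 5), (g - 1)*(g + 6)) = 1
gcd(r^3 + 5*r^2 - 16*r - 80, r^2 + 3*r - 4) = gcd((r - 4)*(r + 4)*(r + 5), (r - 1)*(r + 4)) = r + 4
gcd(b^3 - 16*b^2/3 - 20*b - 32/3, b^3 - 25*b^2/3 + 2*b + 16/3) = b^2 - 22*b/3 - 16/3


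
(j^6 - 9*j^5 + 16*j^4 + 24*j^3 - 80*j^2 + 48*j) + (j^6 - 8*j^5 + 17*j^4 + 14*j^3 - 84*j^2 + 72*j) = 2*j^6 - 17*j^5 + 33*j^4 + 38*j^3 - 164*j^2 + 120*j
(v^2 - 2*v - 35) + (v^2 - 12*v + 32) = 2*v^2 - 14*v - 3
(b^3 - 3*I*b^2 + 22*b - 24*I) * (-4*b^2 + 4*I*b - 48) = -4*b^5 + 16*I*b^4 - 124*b^3 + 328*I*b^2 - 960*b + 1152*I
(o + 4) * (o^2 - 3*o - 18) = o^3 + o^2 - 30*o - 72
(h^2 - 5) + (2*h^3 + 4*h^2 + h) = 2*h^3 + 5*h^2 + h - 5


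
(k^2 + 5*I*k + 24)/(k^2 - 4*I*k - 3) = (k + 8*I)/(k - I)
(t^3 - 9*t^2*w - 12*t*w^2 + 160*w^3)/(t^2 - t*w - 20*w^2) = t - 8*w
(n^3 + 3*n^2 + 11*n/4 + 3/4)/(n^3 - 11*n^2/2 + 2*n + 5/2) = (2*n^2 + 5*n + 3)/(2*(n^2 - 6*n + 5))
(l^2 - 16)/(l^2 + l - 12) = (l - 4)/(l - 3)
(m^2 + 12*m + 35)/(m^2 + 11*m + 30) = (m + 7)/(m + 6)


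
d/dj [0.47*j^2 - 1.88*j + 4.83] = 0.94*j - 1.88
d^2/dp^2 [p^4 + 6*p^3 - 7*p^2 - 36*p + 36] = 12*p^2 + 36*p - 14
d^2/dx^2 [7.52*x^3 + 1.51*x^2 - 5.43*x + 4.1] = 45.12*x + 3.02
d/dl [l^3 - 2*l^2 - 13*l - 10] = 3*l^2 - 4*l - 13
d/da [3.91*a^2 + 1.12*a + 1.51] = 7.82*a + 1.12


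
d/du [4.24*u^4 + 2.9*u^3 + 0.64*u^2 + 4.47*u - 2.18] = 16.96*u^3 + 8.7*u^2 + 1.28*u + 4.47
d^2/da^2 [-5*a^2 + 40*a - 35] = -10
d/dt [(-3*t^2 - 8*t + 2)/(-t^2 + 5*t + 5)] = (-23*t^2 - 26*t - 50)/(t^4 - 10*t^3 + 15*t^2 + 50*t + 25)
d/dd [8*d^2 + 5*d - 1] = 16*d + 5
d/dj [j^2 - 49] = 2*j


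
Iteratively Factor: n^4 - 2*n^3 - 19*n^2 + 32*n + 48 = (n + 4)*(n^3 - 6*n^2 + 5*n + 12) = (n - 3)*(n + 4)*(n^2 - 3*n - 4) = (n - 4)*(n - 3)*(n + 4)*(n + 1)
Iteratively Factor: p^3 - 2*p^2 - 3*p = (p - 3)*(p^2 + p) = (p - 3)*(p + 1)*(p)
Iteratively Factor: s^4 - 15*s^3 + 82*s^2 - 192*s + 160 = (s - 5)*(s^3 - 10*s^2 + 32*s - 32) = (s - 5)*(s - 4)*(s^2 - 6*s + 8) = (s - 5)*(s - 4)^2*(s - 2)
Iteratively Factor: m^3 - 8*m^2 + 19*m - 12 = (m - 3)*(m^2 - 5*m + 4) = (m - 4)*(m - 3)*(m - 1)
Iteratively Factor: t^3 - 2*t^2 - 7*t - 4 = (t + 1)*(t^2 - 3*t - 4) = (t + 1)^2*(t - 4)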